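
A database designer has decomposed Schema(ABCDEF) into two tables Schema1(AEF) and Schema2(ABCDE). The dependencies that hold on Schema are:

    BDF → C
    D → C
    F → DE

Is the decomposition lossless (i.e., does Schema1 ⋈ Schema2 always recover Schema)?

No

Common attributes: Schema1 ∩ Schema2 = {AE}.
No dependency enlarges {AE}, so (AE)⁺ = {AE}.
The closure contains neither all of Schema1 = {AEF} nor all of Schema2 = {ABCDE}, so the common attributes are not a superkey of either fragment. The join is lossy.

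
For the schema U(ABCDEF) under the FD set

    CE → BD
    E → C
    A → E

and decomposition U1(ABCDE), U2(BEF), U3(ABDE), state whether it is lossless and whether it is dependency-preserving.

lossy but dependency-preserving

Lossless test (chase): Rows 1 and 2 agree on E; apply E→C and equate their C entries. Rows 1 and 3 agree on E; apply E→C and equate their C entries. Rows 1 and 2 agree on CE; apply CE→BD and equate their BD entries. No row becomes fully distinguished — the join is lossy.
Dependency preservation: every FD's attributes lie within a single fragment, so each can be enforced locally — preserved.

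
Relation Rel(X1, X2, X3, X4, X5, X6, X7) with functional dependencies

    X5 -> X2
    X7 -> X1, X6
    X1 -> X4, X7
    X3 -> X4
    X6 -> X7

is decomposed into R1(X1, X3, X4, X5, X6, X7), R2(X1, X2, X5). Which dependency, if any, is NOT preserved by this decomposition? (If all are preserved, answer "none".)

none

X5 → X2 lies within R2.
X7 → X1, X6 lies within R1.
X1 → X4, X7 lies within R1.
X3 → X4 lies within R1.
X6 → X7 lies within R1.
Every dependency is enforceable on the fragments, so the decomposition is dependency-preserving.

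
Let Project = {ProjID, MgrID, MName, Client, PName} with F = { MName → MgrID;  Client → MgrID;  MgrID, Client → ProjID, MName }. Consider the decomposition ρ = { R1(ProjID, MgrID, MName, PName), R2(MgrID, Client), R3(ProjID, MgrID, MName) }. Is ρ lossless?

Chase test. Columns are ProjID, MgrID, MName, Client, PName; row i has aⱼ where attribute j ∈ Ri, else bᵢⱼ.
Initial tableau (one row per fragment):
  row 1: a1 a2 a3 b14 a5
  row 2: b21 a2 b23 a4 b25
  row 3: a1 a2 a3 b34 b35
No row becomes fully distinguished — the join is lossy.

No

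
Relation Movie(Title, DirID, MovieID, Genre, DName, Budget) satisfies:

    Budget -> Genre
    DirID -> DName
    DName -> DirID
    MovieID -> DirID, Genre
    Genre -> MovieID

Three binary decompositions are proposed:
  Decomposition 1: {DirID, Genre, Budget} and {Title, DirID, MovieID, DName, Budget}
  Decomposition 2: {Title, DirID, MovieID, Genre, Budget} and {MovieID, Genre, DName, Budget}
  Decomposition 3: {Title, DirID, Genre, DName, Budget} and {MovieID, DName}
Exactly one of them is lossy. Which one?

Decomposition 3

Decomposition 1: common = {DirID, Budget}, closure = {DirID, MovieID, Genre, DName, Budget} → lossless.
Decomposition 2: common = {MovieID, Genre, Budget}, closure = {DirID, MovieID, Genre, DName, Budget} → lossless.
Decomposition 3: common = {DName}, closure = {DirID, DName} → lossy.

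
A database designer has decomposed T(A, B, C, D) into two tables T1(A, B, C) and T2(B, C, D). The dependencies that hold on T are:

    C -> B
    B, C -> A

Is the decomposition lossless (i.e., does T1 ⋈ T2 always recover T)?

Common attributes: T1 ∩ T2 = {B, C}.
Closure of {B, C}: B, C → A applies, adding A. So (B, C)⁺ = {A, B, C}.
This closure contains every attribute of T1, so T1 ∩ T2 → T1. The join is lossless.

Yes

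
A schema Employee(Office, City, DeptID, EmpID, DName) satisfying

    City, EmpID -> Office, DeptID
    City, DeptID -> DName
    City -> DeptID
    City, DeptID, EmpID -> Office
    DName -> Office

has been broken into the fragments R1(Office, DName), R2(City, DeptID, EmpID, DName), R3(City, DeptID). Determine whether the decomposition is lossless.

Chase test. Columns are Office, City, DeptID, EmpID, DName; row i has aⱼ where attribute j ∈ Ri, else bᵢⱼ.
Initial tableau (one row per fragment):
  row 1: a1 b12 b13 b14 a5
  row 2: b21 a2 a3 a4 a5
  row 3: b31 a2 a3 b34 b35
Rows 2 and 3 agree on City, DeptID; apply City, DeptID→DName and equate their DName entries.
Rows 1 and 2 agree on DName; apply DName→Office and equate their Office entries.
Rows 1 and 3 agree on DName; apply DName→Office and equate their Office entries.
Row 2 is now all distinguished symbols — the join is lossless.

Yes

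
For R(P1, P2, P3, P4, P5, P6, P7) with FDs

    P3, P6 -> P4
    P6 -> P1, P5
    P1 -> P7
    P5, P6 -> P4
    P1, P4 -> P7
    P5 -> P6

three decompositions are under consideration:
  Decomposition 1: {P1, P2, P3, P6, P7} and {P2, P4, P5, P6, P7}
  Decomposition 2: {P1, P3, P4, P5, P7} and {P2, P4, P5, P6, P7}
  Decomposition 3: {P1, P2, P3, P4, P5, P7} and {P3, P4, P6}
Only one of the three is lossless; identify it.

Decomposition 1

Decomposition 1: common = {P2, P6, P7}, closure = {P1, P2, P4, P5, P6, P7} → lossless.
Decomposition 2: common = {P4, P5, P7}, closure = {P1, P4, P5, P6, P7} → lossy.
Decomposition 3: common = {P3, P4}, closure = {P3, P4} → lossy.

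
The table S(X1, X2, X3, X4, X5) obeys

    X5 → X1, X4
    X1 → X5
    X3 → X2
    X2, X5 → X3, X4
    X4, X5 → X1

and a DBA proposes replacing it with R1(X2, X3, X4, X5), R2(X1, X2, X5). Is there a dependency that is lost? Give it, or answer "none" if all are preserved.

none

X5 → X1, X4: restricted closure across fragments reaches X1, X4.
X1 → X5 lies within R2.
X3 → X2 lies within R1.
X2, X5 → X3, X4 lies within R1.
X4, X5 → X1: restricted closure across fragments reaches X1.
Every dependency is enforceable on the fragments, so the decomposition is dependency-preserving.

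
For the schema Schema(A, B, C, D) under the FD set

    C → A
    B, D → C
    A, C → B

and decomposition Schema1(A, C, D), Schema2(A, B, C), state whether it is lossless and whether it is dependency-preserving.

Lossless test: (A, C)⁺ = {A, B, C}, which contains all of one fragment — lossless.
Dependency preservation: the restricted closure of {B, D} across the fragments never reaches {C}, so B, D → C cannot be enforced without a join — not preserved.

lossless but not dependency-preserving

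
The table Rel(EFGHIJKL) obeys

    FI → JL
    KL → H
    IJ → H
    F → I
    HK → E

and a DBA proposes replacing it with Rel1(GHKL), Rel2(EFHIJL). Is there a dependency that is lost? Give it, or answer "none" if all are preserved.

Check HK → E: no single fragment contains all of {EHK}, and the restricted closure of {HK} across the fragments never reaches {E}.
FI → JL is preserved.
KL → H is preserved.
IJ → H is preserved.
F → I is preserved.

HK → E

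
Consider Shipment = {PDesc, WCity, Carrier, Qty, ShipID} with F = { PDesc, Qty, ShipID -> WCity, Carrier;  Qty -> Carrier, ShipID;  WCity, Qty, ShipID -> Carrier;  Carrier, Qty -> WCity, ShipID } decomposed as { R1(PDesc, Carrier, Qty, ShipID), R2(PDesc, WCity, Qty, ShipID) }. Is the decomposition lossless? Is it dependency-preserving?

lossless and dependency-preserving

Lossless test: (PDesc, Qty, ShipID)⁺ = {PDesc, WCity, Carrier, Qty, ShipID}, which contains all of one fragment — lossless.
Dependency preservation: PDesc, Qty, ShipID → WCity, Carrier; WCity, Qty, ShipID → Carrier; Carrier, Qty → WCity, ShipID are not contained in any single fragment, but the restricted closure of each left-hand side across the fragments still reaches the right-hand side; the remaining FDs each lie inside some fragment. All dependencies are preserved.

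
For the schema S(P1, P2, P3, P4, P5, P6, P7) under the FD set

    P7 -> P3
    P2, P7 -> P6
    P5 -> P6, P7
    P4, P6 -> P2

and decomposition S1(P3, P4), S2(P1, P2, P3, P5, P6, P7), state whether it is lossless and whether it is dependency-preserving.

lossy and not dependency-preserving

Lossless test: (P3)⁺ = {P3}, which is a superkey of neither fragment — lossy.
Dependency preservation: the restricted closure of {P4, P6} across the fragments never reaches {P2}, so P4, P6 → P2 cannot be enforced without a join — not preserved.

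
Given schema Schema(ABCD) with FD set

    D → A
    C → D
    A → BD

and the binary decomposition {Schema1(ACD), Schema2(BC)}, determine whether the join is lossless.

Common attributes: Schema1 ∩ Schema2 = {C}.
Closure of {C}: C → D applies, adding D; D → A applies, adding A; A → BD applies, adding B. So (C)⁺ = {ABCD}.
This closure contains every attribute of Schema1, so Schema1 ∩ Schema2 → Schema1. The join is lossless.

Yes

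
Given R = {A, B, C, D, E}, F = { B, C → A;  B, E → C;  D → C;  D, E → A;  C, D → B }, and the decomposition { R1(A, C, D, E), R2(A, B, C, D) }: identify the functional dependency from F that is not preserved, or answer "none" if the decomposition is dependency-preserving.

B, E → C

Check B, E → C: no single fragment contains all of {B, C, E}, and the restricted closure of {B, E} across the fragments never reaches {C}.
B, C → A is preserved.
D → C is preserved.
D, E → A is preserved.
C, D → B is preserved.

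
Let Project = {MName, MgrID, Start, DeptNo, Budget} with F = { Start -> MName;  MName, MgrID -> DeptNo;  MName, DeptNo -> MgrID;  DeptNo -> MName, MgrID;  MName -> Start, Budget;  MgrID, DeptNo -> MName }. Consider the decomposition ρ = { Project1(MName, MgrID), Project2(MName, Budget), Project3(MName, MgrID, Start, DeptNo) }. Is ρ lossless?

Yes

Chase test. Columns are MName, MgrID, Start, DeptNo, Budget; row i has aⱼ where attribute j ∈ Projecti, else bᵢⱼ.
Initial tableau (one row per fragment):
  row 1: a1 a2 b13 b14 b15
  row 2: a1 b22 b23 b24 a5
  row 3: a1 a2 a3 a4 b35
Rows 1 and 3 agree on MName, MgrID; apply MName, MgrID→DeptNo and equate their DeptNo entries.
Rows 1 and 2 agree on MName; apply MName→Start, Budget and equate their Start, Budget entries.
Rows 1 and 3 agree on MName; apply MName→Start, Budget and equate their Start, Budget entries.
Row 1 is now all distinguished symbols — the join is lossless.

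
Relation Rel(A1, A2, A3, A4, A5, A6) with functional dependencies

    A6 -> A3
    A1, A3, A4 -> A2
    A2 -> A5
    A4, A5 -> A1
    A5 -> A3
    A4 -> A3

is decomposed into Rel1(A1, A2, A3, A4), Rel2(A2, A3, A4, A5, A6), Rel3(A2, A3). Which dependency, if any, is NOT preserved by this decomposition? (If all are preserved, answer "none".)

none

A6 → A3 lies within Rel2.
A1, A3, A4 → A2 lies within Rel1.
A2 → A5 lies within Rel2.
A4, A5 → A1: restricted closure across fragments reaches A1.
A5 → A3 lies within Rel2.
A4 → A3 lies within Rel1.
Every dependency is enforceable on the fragments, so the decomposition is dependency-preserving.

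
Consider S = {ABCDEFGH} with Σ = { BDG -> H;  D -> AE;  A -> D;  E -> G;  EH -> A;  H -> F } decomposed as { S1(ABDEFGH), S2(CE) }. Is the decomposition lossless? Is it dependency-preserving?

Lossless test: (E)⁺ = {EG}, which is a superkey of neither fragment — lossy.
Dependency preservation: every FD's attributes lie within a single fragment, so each can be enforced locally — preserved.

lossy but dependency-preserving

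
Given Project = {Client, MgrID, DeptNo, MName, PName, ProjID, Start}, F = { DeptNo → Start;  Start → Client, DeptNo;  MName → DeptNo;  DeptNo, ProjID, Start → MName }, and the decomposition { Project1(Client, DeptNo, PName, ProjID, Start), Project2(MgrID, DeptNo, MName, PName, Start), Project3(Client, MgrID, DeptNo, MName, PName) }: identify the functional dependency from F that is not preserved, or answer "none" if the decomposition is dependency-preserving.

DeptNo, ProjID, Start → MName

Check DeptNo, ProjID, Start → MName: no single fragment contains all of {DeptNo, MName, ProjID, Start}, and the restricted closure of {DeptNo, ProjID, Start} across the fragments never reaches {MName}.
DeptNo → Start is preserved.
Start → Client, DeptNo is preserved.
MName → DeptNo is preserved.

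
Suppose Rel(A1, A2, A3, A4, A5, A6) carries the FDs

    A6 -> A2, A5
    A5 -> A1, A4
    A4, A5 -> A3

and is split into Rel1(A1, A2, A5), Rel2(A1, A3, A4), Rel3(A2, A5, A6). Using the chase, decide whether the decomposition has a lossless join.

No

Chase test. Columns are A1, A2, A3, A4, A5, A6; row i has aⱼ where attribute j ∈ Reli, else bᵢⱼ.
Initial tableau (one row per fragment):
  row 1: a1 a2 b13 b14 a5 b16
  row 2: a1 b22 a3 a4 b25 b26
  row 3: b31 a2 b33 b34 a5 a6
Rows 1 and 3 agree on A5; apply A5→A1, A4 and equate their A1, A4 entries.
Rows 1 and 3 agree on A4, A5; apply A4, A5→A3 and equate their A3 entries.
No row becomes fully distinguished — the join is lossy.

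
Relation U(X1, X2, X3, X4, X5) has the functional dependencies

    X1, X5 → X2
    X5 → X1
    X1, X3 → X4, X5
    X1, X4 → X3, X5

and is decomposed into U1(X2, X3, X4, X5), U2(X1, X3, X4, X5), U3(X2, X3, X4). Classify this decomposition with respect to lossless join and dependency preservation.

lossless and dependency-preserving

Lossless test (chase): Rows 1 and 2 agree on X5; apply X5→X1 and equate their X1 entries. Rows 1 and 2 agree on X1, X5; apply X1, X5→X2 and equate their X2 entries. Row 1 is now all distinguished symbols — the join is lossless.
Dependency preservation: X1, X5 → X2 is not contained in any single fragment, but the restricted closure of its left-hand side across the fragments still reaches the right-hand side; the remaining FDs each lie inside some fragment. All dependencies are preserved.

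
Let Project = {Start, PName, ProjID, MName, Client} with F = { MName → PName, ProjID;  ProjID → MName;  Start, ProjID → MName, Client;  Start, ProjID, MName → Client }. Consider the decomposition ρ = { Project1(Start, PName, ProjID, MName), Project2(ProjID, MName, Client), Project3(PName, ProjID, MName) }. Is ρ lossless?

No

Chase test. Columns are Start, PName, ProjID, MName, Client; row i has aⱼ where attribute j ∈ Projecti, else bᵢⱼ.
Initial tableau (one row per fragment):
  row 1: a1 a2 a3 a4 b15
  row 2: b21 b22 a3 a4 a5
  row 3: b31 a2 a3 a4 b35
Rows 1 and 2 agree on MName; apply MName→PName, ProjID and equate their PName, ProjID entries.
No row becomes fully distinguished — the join is lossy.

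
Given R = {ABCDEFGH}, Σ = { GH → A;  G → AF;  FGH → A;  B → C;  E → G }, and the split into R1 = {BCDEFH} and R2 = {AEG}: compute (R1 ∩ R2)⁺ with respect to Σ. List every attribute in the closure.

AEFG

R1 ∩ R2 = {E}.
E → G applies, adding G
G → AF applies, adding AF
Closure: {AEFG}.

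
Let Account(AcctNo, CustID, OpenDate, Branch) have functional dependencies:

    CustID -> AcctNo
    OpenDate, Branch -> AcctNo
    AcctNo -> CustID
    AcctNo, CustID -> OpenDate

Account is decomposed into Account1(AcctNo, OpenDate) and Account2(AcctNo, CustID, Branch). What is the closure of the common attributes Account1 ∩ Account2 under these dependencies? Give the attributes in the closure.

Account1 ∩ Account2 = {AcctNo}.
AcctNo → CustID applies, adding CustID
AcctNo, CustID → OpenDate applies, adding OpenDate
Closure: {AcctNo, CustID, OpenDate}.

AcctNo, CustID, OpenDate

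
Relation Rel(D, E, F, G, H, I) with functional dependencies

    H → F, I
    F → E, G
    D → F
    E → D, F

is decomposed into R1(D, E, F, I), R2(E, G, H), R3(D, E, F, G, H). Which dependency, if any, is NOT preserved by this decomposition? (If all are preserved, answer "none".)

H → F, I

Check H → F, I: no single fragment contains all of {F, H, I}, and the restricted closure of {H} across the fragments never reaches {F, I}.
F → E, G is preserved.
D → F is preserved.
E → D, F is preserved.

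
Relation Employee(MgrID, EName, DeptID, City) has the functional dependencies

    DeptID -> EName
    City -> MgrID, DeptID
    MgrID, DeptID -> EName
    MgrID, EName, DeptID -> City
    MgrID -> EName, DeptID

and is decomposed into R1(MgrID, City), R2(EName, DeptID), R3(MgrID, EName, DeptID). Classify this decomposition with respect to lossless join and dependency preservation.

Lossless test (chase): Rows 1 and 3 agree on MgrID; apply MgrID→EName, DeptID and equate their EName, DeptID entries. Rows 1 and 3 agree on MgrID, EName, DeptID; apply MgrID, EName, DeptID→City and equate their City entries. Row 1 is now all distinguished symbols — the join is lossless.
Dependency preservation: City → MgrID, DeptID; MgrID, EName, DeptID → City are not contained in any single fragment, but the restricted closure of each left-hand side across the fragments still reaches the right-hand side; the remaining FDs each lie inside some fragment. All dependencies are preserved.

lossless and dependency-preserving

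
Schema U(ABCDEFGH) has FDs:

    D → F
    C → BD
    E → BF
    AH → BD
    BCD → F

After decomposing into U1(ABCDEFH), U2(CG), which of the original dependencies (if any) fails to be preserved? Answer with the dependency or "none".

none

D → F lies within U1.
C → BD lies within U1.
E → BF lies within U1.
AH → BD lies within U1.
BCD → F lies within U1.
Every dependency is enforceable on the fragments, so the decomposition is dependency-preserving.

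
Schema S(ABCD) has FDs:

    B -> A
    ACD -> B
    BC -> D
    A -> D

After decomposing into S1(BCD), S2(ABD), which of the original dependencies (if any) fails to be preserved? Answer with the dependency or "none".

Check ACD → B: no single fragment contains all of {ABCD}, and the restricted closure of {ACD} across the fragments never reaches {B}.
B → A is preserved.
BC → D is preserved.
A → D is preserved.

ACD -> B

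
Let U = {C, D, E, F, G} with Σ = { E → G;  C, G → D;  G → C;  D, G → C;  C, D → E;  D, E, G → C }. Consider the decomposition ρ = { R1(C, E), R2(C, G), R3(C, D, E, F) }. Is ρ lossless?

Chase test. Columns are C, D, E, F, G; row i has aⱼ where attribute j ∈ Ri, else bᵢⱼ.
Initial tableau (one row per fragment):
  row 1: a1 b12 a3 b14 b15
  row 2: a1 b22 b23 b24 a5
  row 3: a1 a2 a3 a4 b35
Rows 1 and 3 agree on E; apply E→G and equate their G entries.
Rows 1 and 3 agree on C, G; apply C, G→D and equate their D entries.
No row becomes fully distinguished — the join is lossy.

No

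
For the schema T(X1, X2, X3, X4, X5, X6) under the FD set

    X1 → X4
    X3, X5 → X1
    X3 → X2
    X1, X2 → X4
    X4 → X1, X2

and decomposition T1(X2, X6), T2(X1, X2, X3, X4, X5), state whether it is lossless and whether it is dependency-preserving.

lossy but dependency-preserving

Lossless test: (X2)⁺ = {X2}, which is a superkey of neither fragment — lossy.
Dependency preservation: every FD's attributes lie within a single fragment, so each can be enforced locally — preserved.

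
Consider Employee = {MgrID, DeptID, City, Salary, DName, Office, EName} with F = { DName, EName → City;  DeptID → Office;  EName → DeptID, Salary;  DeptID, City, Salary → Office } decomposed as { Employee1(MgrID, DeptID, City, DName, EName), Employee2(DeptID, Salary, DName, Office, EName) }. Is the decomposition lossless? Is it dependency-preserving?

lossless and dependency-preserving

Lossless test: (DeptID, DName, EName)⁺ = {DeptID, City, Salary, DName, Office, EName}, which contains all of one fragment — lossless.
Dependency preservation: DeptID, City, Salary → Office is not contained in any single fragment, but the restricted closure of its left-hand side across the fragments still reaches the right-hand side; the remaining FDs each lie inside some fragment. All dependencies are preserved.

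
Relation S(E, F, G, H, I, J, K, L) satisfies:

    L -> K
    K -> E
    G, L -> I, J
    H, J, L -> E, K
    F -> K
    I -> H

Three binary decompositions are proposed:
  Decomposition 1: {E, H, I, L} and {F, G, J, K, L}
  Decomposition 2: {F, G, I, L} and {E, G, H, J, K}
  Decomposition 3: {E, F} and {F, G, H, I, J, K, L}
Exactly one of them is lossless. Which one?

Decomposition 3

Decomposition 1: common = {L}, closure = {E, K, L} → lossy.
Decomposition 2: common = {G}, closure = {G} → lossy.
Decomposition 3: common = {F}, closure = {E, F, K} → lossless.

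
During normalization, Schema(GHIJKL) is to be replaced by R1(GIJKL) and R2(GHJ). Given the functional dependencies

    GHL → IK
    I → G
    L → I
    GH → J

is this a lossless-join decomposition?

Common attributes: R1 ∩ R2 = {GJ}.
No dependency enlarges {GJ}, so (GJ)⁺ = {GJ}.
The closure contains neither all of R1 = {GIJKL} nor all of R2 = {GHJ}, so the common attributes are not a superkey of either fragment. The join is lossy.

No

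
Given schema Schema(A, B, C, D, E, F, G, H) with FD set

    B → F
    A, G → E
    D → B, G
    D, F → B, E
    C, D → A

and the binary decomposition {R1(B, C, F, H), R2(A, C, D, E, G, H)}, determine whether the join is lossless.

No

Common attributes: R1 ∩ R2 = {C, H}.
No dependency enlarges {C, H}, so (C, H)⁺ = {C, H}.
The closure contains neither all of R1 = {B, C, F, H} nor all of R2 = {A, C, D, E, G, H}, so the common attributes are not a superkey of either fragment. The join is lossy.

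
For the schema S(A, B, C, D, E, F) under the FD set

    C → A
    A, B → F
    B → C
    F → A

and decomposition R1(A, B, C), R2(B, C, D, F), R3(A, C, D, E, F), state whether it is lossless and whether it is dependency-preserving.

lossy but dependency-preserving

Lossless test (chase): Rows 1 and 2 agree on C; apply C→A and equate their A entries. Rows 1 and 2 agree on A, B; apply A, B→F and equate their F entries. No row becomes fully distinguished — the join is lossy.
Dependency preservation: A, B → F is not contained in any single fragment, but the restricted closure of its left-hand side across the fragments still reaches the right-hand side; the remaining FDs each lie inside some fragment. All dependencies are preserved.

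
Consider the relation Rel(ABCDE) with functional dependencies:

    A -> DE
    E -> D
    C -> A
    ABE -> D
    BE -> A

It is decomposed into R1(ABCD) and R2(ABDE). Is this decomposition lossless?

Common attributes: R1 ∩ R2 = {ABD}.
Closure of {ABD}: A → DE applies, adding E. So (ABD)⁺ = {ABDE}.
This closure contains every attribute of R2, so R1 ∩ R2 → R2. The join is lossless.

Yes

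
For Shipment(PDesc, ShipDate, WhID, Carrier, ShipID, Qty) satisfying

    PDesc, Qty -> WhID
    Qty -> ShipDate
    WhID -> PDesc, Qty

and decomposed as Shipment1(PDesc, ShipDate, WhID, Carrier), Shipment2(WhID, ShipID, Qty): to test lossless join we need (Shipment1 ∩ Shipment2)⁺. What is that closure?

Shipment1 ∩ Shipment2 = {WhID}.
WhID → PDesc, Qty applies, adding PDesc, Qty
Qty → ShipDate applies, adding ShipDate
Closure: {PDesc, ShipDate, WhID, Qty}.

PDesc, ShipDate, WhID, Qty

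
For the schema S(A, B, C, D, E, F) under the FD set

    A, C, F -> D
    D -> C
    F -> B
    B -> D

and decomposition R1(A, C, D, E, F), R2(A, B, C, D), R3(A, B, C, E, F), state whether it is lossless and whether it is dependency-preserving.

Lossless test (chase): Rows 1 and 3 agree on A, C, F; apply A, C, F→D and equate their D entries. Rows 1 and 3 agree on F; apply F→B and equate their B entries. Row 1 is now all distinguished symbols — the join is lossless.
Dependency preservation: every FD's attributes lie within a single fragment, so each can be enforced locally — preserved.

lossless and dependency-preserving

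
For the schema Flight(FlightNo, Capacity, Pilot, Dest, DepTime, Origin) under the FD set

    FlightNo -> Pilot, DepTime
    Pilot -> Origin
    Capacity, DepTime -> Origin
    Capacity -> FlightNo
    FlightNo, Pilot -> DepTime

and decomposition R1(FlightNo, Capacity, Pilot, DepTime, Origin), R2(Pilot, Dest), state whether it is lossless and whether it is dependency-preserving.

lossy but dependency-preserving

Lossless test: (Pilot)⁺ = {Pilot, Origin}, which is a superkey of neither fragment — lossy.
Dependency preservation: every FD's attributes lie within a single fragment, so each can be enforced locally — preserved.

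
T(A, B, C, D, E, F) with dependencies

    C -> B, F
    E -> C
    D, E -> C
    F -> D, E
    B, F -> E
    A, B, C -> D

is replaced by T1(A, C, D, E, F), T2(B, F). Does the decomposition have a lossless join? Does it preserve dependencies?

lossless and dependency-preserving

Lossless test: (F)⁺ = {B, C, D, E, F}, which contains all of one fragment — lossless.
Dependency preservation: C → B, F; B, F → E; A, B, C → D are not contained in any single fragment, but the restricted closure of each left-hand side across the fragments still reaches the right-hand side; the remaining FDs each lie inside some fragment. All dependencies are preserved.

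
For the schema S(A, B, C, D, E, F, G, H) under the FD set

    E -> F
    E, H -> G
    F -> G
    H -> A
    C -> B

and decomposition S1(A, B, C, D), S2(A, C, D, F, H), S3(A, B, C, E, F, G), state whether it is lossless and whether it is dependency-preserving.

Lossless test (chase): Rows 2 and 3 agree on F; apply F→G and equate their G entries. Rows 1 and 2 agree on C; apply C→B and equate their B entries. No row becomes fully distinguished — the join is lossy.
Dependency preservation: E, H → G is not contained in any single fragment, but the restricted closure of its left-hand side across the fragments still reaches the right-hand side; the remaining FDs each lie inside some fragment. All dependencies are preserved.

lossy but dependency-preserving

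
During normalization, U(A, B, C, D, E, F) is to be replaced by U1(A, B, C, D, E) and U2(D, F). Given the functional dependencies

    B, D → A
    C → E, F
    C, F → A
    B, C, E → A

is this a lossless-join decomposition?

Common attributes: U1 ∩ U2 = {D}.
No dependency enlarges {D}, so (D)⁺ = {D}.
The closure contains neither all of U1 = {A, B, C, D, E} nor all of U2 = {D, F}, so the common attributes are not a superkey of either fragment. The join is lossy.

No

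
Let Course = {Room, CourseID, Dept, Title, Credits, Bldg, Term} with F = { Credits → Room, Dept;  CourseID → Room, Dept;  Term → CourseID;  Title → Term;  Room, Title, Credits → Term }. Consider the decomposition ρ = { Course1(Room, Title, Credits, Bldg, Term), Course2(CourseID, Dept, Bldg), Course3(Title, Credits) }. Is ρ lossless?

No

Chase test. Columns are Room, CourseID, Dept, Title, Credits, Bldg, Term; row i has aⱼ where attribute j ∈ Coursei, else bᵢⱼ.
Initial tableau (one row per fragment):
  row 1: a1 b12 b13 a4 a5 a6 a7
  row 2: b21 a2 a3 b24 b25 a6 b27
  row 3: b31 b32 b33 a4 a5 b36 b37
Rows 1 and 3 agree on Credits; apply Credits→Room, Dept and equate their Room, Dept entries.
Rows 1 and 3 agree on Title; apply Title→Term and equate their Term entries.
Rows 1 and 3 agree on Term; apply Term→CourseID and equate their CourseID entries.
No row becomes fully distinguished — the join is lossy.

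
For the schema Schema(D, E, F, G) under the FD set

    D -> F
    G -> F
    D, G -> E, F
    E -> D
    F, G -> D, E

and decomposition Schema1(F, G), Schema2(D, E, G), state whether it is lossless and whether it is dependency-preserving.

lossless but not dependency-preserving

Lossless test: (G)⁺ = {D, E, F, G}, which contains all of one fragment — lossless.
Dependency preservation: the restricted closure of {D} across the fragments never reaches {F}, so D → F cannot be enforced without a join — not preserved.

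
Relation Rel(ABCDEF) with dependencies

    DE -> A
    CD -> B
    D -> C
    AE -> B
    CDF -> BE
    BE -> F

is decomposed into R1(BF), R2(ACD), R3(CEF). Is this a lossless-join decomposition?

Chase test. Columns are ABCDEF; row i has aⱼ where attribute j ∈ Ri, else bᵢⱼ.
Initial tableau (one row per fragment):
  row 1: b11 a2 b13 b14 b15 a6
  row 2: a1 b22 a3 a4 b25 b26
  row 3: b31 b32 a3 b34 a5 a6
No row becomes fully distinguished — the join is lossy.

No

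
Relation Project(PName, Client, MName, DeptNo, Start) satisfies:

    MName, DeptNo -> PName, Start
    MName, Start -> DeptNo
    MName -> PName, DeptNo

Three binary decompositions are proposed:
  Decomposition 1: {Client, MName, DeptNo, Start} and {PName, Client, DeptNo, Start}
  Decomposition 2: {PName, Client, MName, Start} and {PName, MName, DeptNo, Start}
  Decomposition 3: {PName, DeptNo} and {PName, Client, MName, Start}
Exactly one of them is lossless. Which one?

Decomposition 2

Decomposition 1: common = {Client, DeptNo, Start}, closure = {Client, DeptNo, Start} → lossy.
Decomposition 2: common = {PName, MName, Start}, closure = {PName, MName, DeptNo, Start} → lossless.
Decomposition 3: common = {PName}, closure = {PName} → lossy.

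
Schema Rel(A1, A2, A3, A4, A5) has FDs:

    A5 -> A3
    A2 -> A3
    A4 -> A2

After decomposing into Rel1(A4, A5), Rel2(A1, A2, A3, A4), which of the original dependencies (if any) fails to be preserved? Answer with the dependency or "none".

A5 -> A3

Check A5 → A3: no single fragment contains all of {A3, A5}, and the restricted closure of {A5} across the fragments never reaches {A3}.
A2 → A3 is preserved.
A4 → A2 is preserved.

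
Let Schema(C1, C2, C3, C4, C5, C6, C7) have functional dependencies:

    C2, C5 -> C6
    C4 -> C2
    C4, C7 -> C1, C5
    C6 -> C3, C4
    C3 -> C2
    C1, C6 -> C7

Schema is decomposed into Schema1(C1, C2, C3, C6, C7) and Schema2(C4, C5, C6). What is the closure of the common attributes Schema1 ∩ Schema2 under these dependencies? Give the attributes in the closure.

C2, C3, C4, C6

Schema1 ∩ Schema2 = {C6}.
C6 → C3, C4 applies, adding C3, C4
C3 → C2 applies, adding C2
Closure: {C2, C3, C4, C6}.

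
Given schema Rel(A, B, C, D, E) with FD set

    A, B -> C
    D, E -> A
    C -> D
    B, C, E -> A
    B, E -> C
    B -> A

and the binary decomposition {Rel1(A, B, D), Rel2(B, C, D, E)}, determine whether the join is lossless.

Common attributes: Rel1 ∩ Rel2 = {B, D}.
Closure of {B, D}: B → A applies, adding A; A, B → C applies, adding C. So (B, D)⁺ = {A, B, C, D}.
This closure contains every attribute of Rel1, so Rel1 ∩ Rel2 → Rel1. The join is lossless.

Yes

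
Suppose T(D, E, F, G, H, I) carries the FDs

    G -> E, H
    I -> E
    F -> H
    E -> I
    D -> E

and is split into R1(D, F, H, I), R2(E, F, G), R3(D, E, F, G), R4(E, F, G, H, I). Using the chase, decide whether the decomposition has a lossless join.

Chase test. Columns are D, E, F, G, H, I; row i has aⱼ where attribute j ∈ Ri, else bᵢⱼ.
Initial tableau (one row per fragment):
  row 1: a1 b12 a3 b14 a5 a6
  row 2: b21 a2 a3 a4 b25 b26
  row 3: a1 a2 a3 a4 b35 b36
  row 4: b41 a2 a3 a4 a5 a6
Rows 2 and 3 agree on G; apply G→E, H and equate their E, H entries.
Rows 2 and 4 agree on G; apply G→E, H and equate their E, H entries.
Rows 1 and 4 agree on I; apply I→E and equate their E entries.
Rows 1 and 2 agree on E; apply E→I and equate their I entries.
Rows 1 and 3 agree on E; apply E→I and equate their I entries.
Row 3 is now all distinguished symbols — the join is lossless.

Yes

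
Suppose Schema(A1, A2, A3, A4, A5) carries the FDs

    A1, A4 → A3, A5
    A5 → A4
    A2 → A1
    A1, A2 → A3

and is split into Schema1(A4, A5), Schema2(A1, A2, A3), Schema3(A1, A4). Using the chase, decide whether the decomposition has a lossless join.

No

Chase test. Columns are A1, A2, A3, A4, A5; row i has aⱼ where attribute j ∈ Schemai, else bᵢⱼ.
Initial tableau (one row per fragment):
  row 1: b11 b12 b13 a4 a5
  row 2: a1 a2 a3 b24 b25
  row 3: a1 b32 b33 a4 b35
No row becomes fully distinguished — the join is lossy.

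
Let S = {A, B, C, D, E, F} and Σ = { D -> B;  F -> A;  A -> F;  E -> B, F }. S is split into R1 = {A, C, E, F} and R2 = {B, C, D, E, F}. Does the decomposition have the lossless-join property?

Yes

Common attributes: R1 ∩ R2 = {C, E, F}.
Closure of {C, E, F}: F → A applies, adding A; E → B, F applies, adding B. So (C, E, F)⁺ = {A, B, C, E, F}.
This closure contains every attribute of R1, so R1 ∩ R2 → R1. The join is lossless.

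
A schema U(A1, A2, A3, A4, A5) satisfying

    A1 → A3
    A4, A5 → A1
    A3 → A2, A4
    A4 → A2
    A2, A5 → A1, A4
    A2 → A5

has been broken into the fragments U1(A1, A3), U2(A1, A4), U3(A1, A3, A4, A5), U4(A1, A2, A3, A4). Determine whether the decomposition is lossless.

Chase test. Columns are A1, A2, A3, A4, A5; row i has aⱼ where attribute j ∈ Ui, else bᵢⱼ.
Initial tableau (one row per fragment):
  row 1: a1 b12 a3 b14 b15
  row 2: a1 b22 b23 a4 b25
  row 3: a1 b32 a3 a4 a5
  row 4: a1 a2 a3 a4 b45
Rows 1 and 2 agree on A1; apply A1→A3 and equate their A3 entries.
Rows 1 and 2 agree on A3; apply A3→A2, A4 and equate their A2, A4 entries.
Rows 1 and 3 agree on A3; apply A3→A2, A4 and equate their A2, A4 entries.
Rows 1 and 4 agree on A3; apply A3→A2, A4 and equate their A2, A4 entries.
Rows 1 and 2 agree on A2; apply A2→A5 and equate their A5 entries.
Rows 1 and 3 agree on A2; apply A2→A5 and equate their A5 entries.
Rows 1 and 4 agree on A2; apply A2→A5 and equate their A5 entries.
Row 1 is now all distinguished symbols — the join is lossless.

Yes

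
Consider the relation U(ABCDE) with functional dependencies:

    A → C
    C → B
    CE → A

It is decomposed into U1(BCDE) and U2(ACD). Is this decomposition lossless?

Common attributes: U1 ∩ U2 = {CD}.
Closure of {CD}: C → B applies, adding B. So (CD)⁺ = {BCD}.
The closure contains neither all of U1 = {BCDE} nor all of U2 = {ACD}, so the common attributes are not a superkey of either fragment. The join is lossy.

No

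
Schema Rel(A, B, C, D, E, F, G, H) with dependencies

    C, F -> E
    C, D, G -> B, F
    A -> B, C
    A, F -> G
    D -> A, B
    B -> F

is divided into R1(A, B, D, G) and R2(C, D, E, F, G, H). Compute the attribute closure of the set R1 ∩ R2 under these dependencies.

A, B, C, D, E, F, G

R1 ∩ R2 = {D, G}.
D → A, B applies, adding A, B
B → F applies, adding F
A → B, C applies, adding C
C, F → E applies, adding E
Closure: {A, B, C, D, E, F, G}.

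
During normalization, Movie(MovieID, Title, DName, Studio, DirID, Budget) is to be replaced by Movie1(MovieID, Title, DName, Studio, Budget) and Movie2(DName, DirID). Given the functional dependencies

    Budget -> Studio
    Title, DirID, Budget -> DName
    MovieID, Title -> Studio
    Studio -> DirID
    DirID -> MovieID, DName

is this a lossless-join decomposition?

Common attributes: Movie1 ∩ Movie2 = {DName}.
No dependency enlarges {DName}, so (DName)⁺ = {DName}.
The closure contains neither all of Movie1 = {MovieID, Title, DName, Studio, Budget} nor all of Movie2 = {DName, DirID}, so the common attributes are not a superkey of either fragment. The join is lossy.

No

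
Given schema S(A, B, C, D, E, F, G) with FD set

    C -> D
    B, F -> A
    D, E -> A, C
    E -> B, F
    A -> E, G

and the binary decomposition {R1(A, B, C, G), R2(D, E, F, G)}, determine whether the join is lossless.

No

Common attributes: R1 ∩ R2 = {G}.
No dependency enlarges {G}, so (G)⁺ = {G}.
The closure contains neither all of R1 = {A, B, C, G} nor all of R2 = {D, E, F, G}, so the common attributes are not a superkey of either fragment. The join is lossy.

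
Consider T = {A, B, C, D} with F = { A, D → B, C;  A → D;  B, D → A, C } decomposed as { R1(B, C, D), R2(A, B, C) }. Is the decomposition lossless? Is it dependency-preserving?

lossy and not dependency-preserving

Lossless test: (B, C)⁺ = {B, C}, which is a superkey of neither fragment — lossy.
Dependency preservation: the restricted closure of {A} across the fragments never reaches {D}, so A → D cannot be enforced without a join — not preserved.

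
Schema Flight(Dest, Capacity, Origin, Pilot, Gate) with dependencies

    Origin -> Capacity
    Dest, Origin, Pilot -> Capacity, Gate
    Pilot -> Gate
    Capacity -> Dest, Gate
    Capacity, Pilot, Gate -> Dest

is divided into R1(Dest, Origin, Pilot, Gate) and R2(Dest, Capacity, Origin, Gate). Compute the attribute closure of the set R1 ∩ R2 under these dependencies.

Dest, Capacity, Origin, Gate

R1 ∩ R2 = {Dest, Origin, Gate}.
Origin → Capacity applies, adding Capacity
Closure: {Dest, Capacity, Origin, Gate}.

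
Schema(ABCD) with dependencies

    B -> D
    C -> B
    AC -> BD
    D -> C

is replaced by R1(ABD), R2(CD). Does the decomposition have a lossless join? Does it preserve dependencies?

Lossless test: (D)⁺ = {BCD}, which contains all of one fragment — lossless.
Dependency preservation: C → B; AC → BD are not contained in any single fragment, but the restricted closure of each left-hand side across the fragments still reaches the right-hand side; the remaining FDs each lie inside some fragment. All dependencies are preserved.

lossless and dependency-preserving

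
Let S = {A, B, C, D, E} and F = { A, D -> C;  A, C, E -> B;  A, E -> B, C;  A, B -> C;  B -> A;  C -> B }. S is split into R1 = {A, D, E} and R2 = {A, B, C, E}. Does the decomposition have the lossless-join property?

Yes

Common attributes: R1 ∩ R2 = {A, E}.
Closure of {A, E}: A, E → B, C applies, adding B, C. So (A, E)⁺ = {A, B, C, E}.
This closure contains every attribute of R2, so R1 ∩ R2 → R2. The join is lossless.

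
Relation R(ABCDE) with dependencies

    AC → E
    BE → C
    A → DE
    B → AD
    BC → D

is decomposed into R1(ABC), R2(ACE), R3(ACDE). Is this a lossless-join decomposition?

Yes

Chase test. Columns are ABCDE; row i has aⱼ where attribute j ∈ Ri, else bᵢⱼ.
Initial tableau (one row per fragment):
  row 1: a1 a2 a3 b14 b15
  row 2: a1 b22 a3 b24 a5
  row 3: a1 b32 a3 a4 a5
Rows 1 and 2 agree on AC; apply AC→E and equate their E entries.
Rows 1 and 2 agree on A; apply A→DE and equate their DE entries.
Rows 1 and 3 agree on A; apply A→DE and equate their DE entries.
Row 1 is now all distinguished symbols — the join is lossless.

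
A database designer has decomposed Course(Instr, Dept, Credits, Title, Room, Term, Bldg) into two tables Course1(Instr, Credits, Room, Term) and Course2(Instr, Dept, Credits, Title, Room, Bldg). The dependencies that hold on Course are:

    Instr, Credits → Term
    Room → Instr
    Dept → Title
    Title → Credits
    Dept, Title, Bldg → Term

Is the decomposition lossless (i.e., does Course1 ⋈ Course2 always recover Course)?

Yes

Common attributes: Course1 ∩ Course2 = {Instr, Credits, Room}.
Closure of {Instr, Credits, Room}: Instr, Credits → Term applies, adding Term. So (Instr, Credits, Room)⁺ = {Instr, Credits, Room, Term}.
This closure contains every attribute of Course1, so Course1 ∩ Course2 → Course1. The join is lossless.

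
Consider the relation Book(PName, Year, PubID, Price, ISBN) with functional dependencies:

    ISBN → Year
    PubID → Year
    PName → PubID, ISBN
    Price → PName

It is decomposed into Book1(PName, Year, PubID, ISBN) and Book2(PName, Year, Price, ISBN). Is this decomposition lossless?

Yes

Common attributes: Book1 ∩ Book2 = {PName, Year, ISBN}.
Closure of {PName, Year, ISBN}: PName → PubID, ISBN applies, adding PubID. So (PName, Year, ISBN)⁺ = {PName, Year, PubID, ISBN}.
This closure contains every attribute of Book1, so Book1 ∩ Book2 → Book1. The join is lossless.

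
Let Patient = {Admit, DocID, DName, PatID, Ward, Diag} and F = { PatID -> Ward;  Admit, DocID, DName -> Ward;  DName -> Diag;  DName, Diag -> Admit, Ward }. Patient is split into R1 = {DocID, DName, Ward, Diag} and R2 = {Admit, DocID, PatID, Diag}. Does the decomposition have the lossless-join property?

Common attributes: R1 ∩ R2 = {DocID, Diag}.
No dependency enlarges {DocID, Diag}, so (DocID, Diag)⁺ = {DocID, Diag}.
The closure contains neither all of R1 = {DocID, DName, Ward, Diag} nor all of R2 = {Admit, DocID, PatID, Diag}, so the common attributes are not a superkey of either fragment. The join is lossy.

No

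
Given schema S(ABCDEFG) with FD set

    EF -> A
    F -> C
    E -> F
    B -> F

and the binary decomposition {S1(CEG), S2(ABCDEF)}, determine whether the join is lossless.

Common attributes: S1 ∩ S2 = {CE}.
Closure of {CE}: E → F applies, adding F; EF → A applies, adding A. So (CE)⁺ = {ACEF}.
The closure contains neither all of S1 = {CEG} nor all of S2 = {ABCDEF}, so the common attributes are not a superkey of either fragment. The join is lossy.

No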